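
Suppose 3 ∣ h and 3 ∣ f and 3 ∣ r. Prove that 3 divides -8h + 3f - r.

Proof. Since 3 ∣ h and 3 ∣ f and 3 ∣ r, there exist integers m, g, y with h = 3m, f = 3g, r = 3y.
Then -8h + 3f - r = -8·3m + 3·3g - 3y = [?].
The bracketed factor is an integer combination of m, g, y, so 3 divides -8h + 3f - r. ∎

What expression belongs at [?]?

Each term has a factor of 3: -8·3m + 3·3g - 3y = 3·(3g - 8m - y).
Since 3g - 8m - y is an integer, 3 ∣ (-8h + 3f - r).

3(3g - 8m - y)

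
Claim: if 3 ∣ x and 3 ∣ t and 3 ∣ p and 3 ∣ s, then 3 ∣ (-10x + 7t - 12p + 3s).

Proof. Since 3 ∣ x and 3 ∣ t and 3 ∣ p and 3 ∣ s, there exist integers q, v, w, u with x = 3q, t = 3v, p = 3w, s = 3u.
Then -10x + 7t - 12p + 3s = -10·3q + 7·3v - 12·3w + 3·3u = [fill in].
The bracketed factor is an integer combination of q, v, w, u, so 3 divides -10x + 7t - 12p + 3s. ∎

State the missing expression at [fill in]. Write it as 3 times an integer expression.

3(-10q + 3u + 7v - 12w)

Pull the common 3 out of every term: -10·3q + 7·3v - 12·3w + 3·3u = 3(-10q + 3u + 7v - 12w).
-10q + 3u + 7v - 12w is an integer, which exhibits the divisibility.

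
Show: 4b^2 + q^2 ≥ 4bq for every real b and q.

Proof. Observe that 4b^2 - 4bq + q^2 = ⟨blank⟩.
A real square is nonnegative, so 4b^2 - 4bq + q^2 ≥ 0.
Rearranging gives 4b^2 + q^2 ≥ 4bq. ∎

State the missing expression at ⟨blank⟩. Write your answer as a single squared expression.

(2b - q)^2

4b^2 - 4bq + q^2 is a perfect-square trinomial: the outer terms are (2b)^2 and (q)^2, and the cross term is -2·2b·q.
So 4b^2 - 4bq + q^2 = (2b - q)^2 ≥ 0.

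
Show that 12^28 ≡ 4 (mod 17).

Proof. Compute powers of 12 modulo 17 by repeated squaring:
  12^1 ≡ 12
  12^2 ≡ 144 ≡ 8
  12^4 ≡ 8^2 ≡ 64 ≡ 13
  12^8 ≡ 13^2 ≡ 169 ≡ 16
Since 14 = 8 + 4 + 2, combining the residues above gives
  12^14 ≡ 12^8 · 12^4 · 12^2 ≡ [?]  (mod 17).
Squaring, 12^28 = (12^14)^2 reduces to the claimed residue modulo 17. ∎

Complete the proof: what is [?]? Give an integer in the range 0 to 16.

Multiply the listed residues: 16 · 13 · 8 = 208 → 1664.
Reducing modulo 17: 1664 = 97·17 + 15, so 12^14 ≡ 15.

15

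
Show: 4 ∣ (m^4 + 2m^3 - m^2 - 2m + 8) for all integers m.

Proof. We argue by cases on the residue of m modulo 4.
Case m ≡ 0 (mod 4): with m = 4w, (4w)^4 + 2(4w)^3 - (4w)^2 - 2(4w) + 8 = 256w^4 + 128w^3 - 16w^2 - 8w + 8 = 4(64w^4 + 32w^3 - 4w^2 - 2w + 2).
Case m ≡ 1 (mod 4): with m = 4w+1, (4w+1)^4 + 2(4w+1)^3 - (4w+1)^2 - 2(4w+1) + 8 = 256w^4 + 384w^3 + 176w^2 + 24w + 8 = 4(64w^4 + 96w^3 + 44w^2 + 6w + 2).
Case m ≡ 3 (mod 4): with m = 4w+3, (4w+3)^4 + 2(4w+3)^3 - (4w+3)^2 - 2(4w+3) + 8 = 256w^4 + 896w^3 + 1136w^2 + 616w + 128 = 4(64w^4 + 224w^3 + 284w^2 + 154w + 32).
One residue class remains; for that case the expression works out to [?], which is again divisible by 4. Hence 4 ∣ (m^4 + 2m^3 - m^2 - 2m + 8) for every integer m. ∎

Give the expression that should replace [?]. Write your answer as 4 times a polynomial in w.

Only m ≡ 2 (mod 4) is unaccounted for. Put m = 4w+2:
(4w+2)^4 + 2(4w+2)^3 - (4w+2)^2 - 2(4w+2) + 8 expands to 256w^4 + 640w^3 + 560w^2 + 200w + 32,
and factoring out 4 leaves 4(64w^4 + 160w^3 + 140w^2 + 50w + 8).

4(64w^4 + 160w^3 + 140w^2 + 50w + 8)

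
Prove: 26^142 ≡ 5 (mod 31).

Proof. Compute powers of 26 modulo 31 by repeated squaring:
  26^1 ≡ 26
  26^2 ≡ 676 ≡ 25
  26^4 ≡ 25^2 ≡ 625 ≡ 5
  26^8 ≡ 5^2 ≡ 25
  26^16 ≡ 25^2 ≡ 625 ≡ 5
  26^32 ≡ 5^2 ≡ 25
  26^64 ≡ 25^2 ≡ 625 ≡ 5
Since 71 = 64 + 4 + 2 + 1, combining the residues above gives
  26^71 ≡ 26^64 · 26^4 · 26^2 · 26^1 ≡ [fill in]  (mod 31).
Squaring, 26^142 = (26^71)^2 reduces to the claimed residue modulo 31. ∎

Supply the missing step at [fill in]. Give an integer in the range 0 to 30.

Multiply the listed residues: 5 · 5 · 25 · 26 = 25 → 625 → 16250.
Reducing modulo 31: 16250 = 524·31 + 6, so 26^71 ≡ 6.

6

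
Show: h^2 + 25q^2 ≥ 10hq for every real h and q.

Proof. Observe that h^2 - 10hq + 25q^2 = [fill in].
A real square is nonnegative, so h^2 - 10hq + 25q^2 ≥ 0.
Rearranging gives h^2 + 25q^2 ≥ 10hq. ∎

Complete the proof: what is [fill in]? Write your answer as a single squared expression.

(h - 5q)^2

The leading and trailing coefficients are 1^2 and 5^2, and 10 = 2·1·5, so the trinomial is (h - 5q)^2.
Hence h^2 - 10hq + 25q^2 ≥ 0.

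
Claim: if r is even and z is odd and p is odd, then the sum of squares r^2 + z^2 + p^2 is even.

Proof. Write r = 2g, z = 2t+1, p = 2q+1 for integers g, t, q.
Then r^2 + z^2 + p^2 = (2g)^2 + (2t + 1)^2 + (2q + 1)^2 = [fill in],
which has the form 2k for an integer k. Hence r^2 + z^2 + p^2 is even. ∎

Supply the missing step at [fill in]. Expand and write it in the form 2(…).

Expanding: (2g)^2 + (2t + 1)^2 + (2q + 1)^2 = 4g^2 + 4q^2 + 4q + 4t^2 + 4t + 2.
Every term is even; pulling out the factor of 2 gives 2(2g^2 + 2q^2 + 2q + 2t^2 + 2t + 1).

2(2g^2 + 2q^2 + 2q + 2t^2 + 2t + 1)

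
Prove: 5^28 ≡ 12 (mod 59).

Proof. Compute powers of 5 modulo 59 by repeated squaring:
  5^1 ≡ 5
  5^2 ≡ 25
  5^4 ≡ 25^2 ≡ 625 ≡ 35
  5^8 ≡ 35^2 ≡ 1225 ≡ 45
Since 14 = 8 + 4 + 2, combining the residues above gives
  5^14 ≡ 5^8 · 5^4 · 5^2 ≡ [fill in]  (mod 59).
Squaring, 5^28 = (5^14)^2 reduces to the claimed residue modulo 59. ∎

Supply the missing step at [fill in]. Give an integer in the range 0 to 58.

22

5^8 · 5^4 · 5^2 ≡ 45 · 35 · 25 = 39375.
39375 mod 59 = 22, so 5^14 ≡ 22 (mod 59).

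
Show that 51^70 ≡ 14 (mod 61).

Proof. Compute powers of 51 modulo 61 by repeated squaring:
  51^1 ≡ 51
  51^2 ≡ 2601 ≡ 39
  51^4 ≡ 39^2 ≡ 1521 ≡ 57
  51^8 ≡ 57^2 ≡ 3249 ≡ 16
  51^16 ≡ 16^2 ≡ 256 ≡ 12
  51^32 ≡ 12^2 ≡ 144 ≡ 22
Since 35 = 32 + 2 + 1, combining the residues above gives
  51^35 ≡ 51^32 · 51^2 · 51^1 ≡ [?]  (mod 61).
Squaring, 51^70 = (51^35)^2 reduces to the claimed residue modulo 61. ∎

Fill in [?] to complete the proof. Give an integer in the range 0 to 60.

21

51^32 · 51^2 · 51^1 ≡ 22 · 39 · 51 = 43758.
43758 mod 61 = 21, so 51^35 ≡ 21 (mod 61).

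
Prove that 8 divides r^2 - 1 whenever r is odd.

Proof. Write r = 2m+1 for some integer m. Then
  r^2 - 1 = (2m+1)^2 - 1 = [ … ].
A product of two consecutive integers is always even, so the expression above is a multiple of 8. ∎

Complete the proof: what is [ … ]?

(2m+1)^2 - 1 = 4m^2 + 4m + 1 - 1 = 4m^2 + 4m = 4m(m+1).
Since m and m+1 are consecutive, m(m+1) is even, and 4·(even) is a multiple of 8.

4m(m + 1)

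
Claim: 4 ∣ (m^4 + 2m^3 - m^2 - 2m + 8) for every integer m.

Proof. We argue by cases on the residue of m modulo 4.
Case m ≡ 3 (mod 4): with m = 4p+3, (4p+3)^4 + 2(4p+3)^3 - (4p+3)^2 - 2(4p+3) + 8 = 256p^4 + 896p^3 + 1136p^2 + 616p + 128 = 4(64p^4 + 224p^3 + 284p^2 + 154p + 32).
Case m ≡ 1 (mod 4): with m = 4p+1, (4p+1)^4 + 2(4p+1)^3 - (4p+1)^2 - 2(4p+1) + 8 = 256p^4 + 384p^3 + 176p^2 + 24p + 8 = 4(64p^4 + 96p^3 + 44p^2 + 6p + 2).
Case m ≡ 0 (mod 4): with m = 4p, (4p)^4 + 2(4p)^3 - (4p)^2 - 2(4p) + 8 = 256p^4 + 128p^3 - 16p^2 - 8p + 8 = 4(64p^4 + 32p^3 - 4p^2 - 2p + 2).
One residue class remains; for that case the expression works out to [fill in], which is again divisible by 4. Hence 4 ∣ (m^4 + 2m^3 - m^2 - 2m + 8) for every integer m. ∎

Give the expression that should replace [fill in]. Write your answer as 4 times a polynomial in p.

4(64p^4 + 160p^3 + 140p^2 + 50p + 8)

Only m ≡ 2 (mod 4) is unaccounted for. Put m = 4p+2:
(4p+2)^4 + 2(4p+2)^3 - (4p+2)^2 - 2(4p+2) + 8 expands to 256p^4 + 640p^3 + 560p^2 + 200p + 32,
and factoring out 4 leaves 4(64p^4 + 160p^3 + 140p^2 + 50p + 8).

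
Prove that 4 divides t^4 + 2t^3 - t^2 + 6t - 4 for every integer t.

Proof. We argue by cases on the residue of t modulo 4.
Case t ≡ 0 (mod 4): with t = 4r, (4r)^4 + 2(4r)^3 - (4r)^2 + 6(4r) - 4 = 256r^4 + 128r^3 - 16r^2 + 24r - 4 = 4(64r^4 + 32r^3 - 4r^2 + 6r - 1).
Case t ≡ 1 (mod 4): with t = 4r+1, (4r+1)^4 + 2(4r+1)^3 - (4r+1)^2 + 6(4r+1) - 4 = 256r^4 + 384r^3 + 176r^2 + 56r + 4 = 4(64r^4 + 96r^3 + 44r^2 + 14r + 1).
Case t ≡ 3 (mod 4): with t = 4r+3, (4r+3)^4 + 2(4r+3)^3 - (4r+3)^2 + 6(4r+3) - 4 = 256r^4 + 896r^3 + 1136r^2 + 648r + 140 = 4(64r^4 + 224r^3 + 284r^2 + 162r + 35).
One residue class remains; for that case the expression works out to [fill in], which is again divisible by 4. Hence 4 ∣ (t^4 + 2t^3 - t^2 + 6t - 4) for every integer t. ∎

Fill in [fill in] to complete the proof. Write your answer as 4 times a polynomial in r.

Only t ≡ 2 (mod 4) is unaccounted for. Put t = 4r+2:
(4r+2)^4 + 2(4r+2)^3 - (4r+2)^2 + 6(4r+2) - 4 expands to 256r^4 + 640r^3 + 560r^2 + 232r + 36,
and factoring out 4 leaves 4(64r^4 + 160r^3 + 140r^2 + 58r + 9).

4(64r^4 + 160r^3 + 140r^2 + 58r + 9)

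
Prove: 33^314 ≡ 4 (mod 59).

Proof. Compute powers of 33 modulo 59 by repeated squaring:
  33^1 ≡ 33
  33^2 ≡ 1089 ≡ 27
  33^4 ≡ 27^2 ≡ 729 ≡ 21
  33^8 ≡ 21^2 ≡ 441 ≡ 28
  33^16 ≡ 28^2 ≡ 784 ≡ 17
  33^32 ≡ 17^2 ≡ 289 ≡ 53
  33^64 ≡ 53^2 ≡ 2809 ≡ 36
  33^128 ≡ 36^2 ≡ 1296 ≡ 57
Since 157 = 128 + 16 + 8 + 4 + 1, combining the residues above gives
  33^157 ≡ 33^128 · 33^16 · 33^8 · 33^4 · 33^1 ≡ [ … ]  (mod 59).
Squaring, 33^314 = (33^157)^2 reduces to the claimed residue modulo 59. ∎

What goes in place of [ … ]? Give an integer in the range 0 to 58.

33^128 · 33^16 · 33^8 · 33^4 · 33^1 ≡ 57 · 17 · 28 · 21 · 33 = 18802476.
18802476 mod 59 = 2, so 33^157 ≡ 2 (mod 59).

2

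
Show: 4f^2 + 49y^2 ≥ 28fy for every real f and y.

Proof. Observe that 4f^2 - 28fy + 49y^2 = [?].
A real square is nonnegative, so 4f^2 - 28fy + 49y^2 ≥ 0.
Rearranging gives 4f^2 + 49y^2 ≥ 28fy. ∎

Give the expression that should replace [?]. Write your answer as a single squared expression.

The leading and trailing coefficients are 2^2 and 7^2, and 28 = 2·2·7, so the trinomial is (2f - 7y)^2.
Hence 4f^2 - 28fy + 49y^2 ≥ 0.

(2f - 7y)^2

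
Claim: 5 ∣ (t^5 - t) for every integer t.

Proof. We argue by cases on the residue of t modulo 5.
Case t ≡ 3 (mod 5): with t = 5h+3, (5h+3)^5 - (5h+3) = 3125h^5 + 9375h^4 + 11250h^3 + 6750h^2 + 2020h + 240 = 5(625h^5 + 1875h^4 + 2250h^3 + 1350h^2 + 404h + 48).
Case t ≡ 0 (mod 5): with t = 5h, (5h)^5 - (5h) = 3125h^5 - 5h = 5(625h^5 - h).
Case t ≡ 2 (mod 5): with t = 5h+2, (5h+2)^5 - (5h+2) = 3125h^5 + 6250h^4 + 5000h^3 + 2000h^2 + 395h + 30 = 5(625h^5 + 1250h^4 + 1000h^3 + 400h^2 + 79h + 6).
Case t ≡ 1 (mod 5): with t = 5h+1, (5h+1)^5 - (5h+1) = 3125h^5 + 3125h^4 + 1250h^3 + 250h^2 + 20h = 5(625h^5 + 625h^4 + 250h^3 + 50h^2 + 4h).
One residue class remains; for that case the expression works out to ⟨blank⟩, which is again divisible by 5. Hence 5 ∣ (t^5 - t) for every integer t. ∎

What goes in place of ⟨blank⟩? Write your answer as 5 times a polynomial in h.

The residues treated are {3, 0, 2, 1}, so the missing case is t ≡ 4 (mod 5); write t = 5h+4.
Then (5h+4)^5 - (5h+4) = 3125h^5 + 12500h^4 + 20000h^3 + 16000h^2 + 6395h + 1020 = 5(625h^5 + 2500h^4 + 4000h^3 + 3200h^2 + 1279h + 204).

5(625h^5 + 2500h^4 + 4000h^3 + 3200h^2 + 1279h + 204)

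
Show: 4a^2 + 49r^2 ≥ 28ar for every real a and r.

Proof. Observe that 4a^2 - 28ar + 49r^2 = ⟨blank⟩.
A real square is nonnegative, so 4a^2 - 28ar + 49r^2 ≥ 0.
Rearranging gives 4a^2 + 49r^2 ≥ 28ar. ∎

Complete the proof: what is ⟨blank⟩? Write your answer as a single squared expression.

(2a - 7r)^2

The leading and trailing coefficients are 2^2 and 7^2, and 28 = 2·2·7, so the trinomial is (2a - 7r)^2.
Hence 4a^2 - 28ar + 49r^2 ≥ 0.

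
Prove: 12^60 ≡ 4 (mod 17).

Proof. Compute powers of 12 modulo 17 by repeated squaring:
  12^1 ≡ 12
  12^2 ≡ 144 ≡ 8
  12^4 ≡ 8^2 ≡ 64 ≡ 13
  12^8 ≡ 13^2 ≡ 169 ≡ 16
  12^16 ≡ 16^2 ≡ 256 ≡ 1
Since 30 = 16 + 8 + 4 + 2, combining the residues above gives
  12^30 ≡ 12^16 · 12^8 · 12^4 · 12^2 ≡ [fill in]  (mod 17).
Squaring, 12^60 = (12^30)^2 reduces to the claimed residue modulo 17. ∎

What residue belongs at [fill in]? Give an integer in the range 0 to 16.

12^16 · 12^8 · 12^4 · 12^2 ≡ 1 · 16 · 13 · 8 = 1664.
1664 mod 17 = 15, so 12^30 ≡ 15 (mod 17).

15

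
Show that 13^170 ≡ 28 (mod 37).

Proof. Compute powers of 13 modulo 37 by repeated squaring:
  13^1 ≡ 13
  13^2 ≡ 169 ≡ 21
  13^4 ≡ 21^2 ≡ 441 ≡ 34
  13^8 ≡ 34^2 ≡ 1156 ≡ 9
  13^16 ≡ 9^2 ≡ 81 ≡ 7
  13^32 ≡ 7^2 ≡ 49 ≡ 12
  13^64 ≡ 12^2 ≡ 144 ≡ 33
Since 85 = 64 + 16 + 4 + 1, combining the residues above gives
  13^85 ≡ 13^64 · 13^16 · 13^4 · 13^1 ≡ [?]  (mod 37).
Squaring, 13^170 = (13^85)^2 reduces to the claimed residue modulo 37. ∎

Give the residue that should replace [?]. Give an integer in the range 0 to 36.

19

Multiply the listed residues: 33 · 7 · 34 · 13 = 231 → 7854 → 102102.
Reducing modulo 37: 102102 = 2759·37 + 19, so 13^85 ≡ 19.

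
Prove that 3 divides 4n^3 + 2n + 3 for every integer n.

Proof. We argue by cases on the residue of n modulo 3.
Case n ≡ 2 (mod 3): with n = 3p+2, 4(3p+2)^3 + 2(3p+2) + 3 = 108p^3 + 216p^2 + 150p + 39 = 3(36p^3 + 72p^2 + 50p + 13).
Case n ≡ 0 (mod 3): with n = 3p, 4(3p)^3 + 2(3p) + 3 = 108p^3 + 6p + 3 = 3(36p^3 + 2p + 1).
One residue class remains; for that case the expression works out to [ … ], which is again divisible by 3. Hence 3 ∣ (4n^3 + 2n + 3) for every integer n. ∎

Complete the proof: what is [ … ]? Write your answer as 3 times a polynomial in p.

3(36p^3 + 36p^2 + 14p + 3)

Only n ≡ 1 (mod 3) is unaccounted for. Put n = 3p+1:
4(3p+1)^3 + 2(3p+1) + 3 expands to 108p^3 + 108p^2 + 42p + 9,
and factoring out 3 leaves 3(36p^3 + 36p^2 + 14p + 3).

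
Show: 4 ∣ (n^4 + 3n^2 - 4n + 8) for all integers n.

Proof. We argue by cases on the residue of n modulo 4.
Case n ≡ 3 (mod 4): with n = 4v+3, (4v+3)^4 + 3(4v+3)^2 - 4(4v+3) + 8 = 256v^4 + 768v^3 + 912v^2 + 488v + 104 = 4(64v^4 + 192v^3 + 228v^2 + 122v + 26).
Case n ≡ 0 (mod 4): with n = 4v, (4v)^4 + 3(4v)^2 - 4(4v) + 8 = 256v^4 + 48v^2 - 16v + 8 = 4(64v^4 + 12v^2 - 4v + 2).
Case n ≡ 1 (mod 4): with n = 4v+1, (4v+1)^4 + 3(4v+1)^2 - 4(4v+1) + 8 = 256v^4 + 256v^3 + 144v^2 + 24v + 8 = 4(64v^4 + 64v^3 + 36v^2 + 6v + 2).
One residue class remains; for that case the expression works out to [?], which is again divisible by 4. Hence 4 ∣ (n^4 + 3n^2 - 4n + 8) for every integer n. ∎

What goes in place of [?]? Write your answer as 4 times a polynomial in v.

The residues treated are {3, 0, 1}, so the missing case is n ≡ 2 (mod 4); write n = 4v+2.
Then (4v+2)^4 + 3(4v+2)^2 - 4(4v+2) + 8 = 256v^4 + 512v^3 + 432v^2 + 160v + 28 = 4(64v^4 + 128v^3 + 108v^2 + 40v + 7).

4(64v^4 + 128v^3 + 108v^2 + 40v + 7)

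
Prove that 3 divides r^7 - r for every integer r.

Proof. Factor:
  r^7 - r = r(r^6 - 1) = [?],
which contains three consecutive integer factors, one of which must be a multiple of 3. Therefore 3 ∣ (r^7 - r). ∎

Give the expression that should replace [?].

r^6 - 1 = (r^2 - 1)(r^4 + r^2 + 1), and r^2 - 1 = (r-1)(r+1).
So r(r^6 - 1) = (r - 1)r(r + 1)(r^4 + r^2 + 1).

(r - 1)r(r + 1)(r^4 + r^2 + 1)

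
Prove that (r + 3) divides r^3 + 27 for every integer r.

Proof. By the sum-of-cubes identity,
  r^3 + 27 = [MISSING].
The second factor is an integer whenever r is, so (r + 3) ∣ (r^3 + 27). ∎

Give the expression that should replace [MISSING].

Polynomial division of r^3 + 27 by r + 3 leaves remainder 0 and quotient r^2 - 3r + 9.
Hence r^3 + 27 = (r + 3)(r^2 - 3r + 9).

(r + 3)(r^2 - 3r + 9)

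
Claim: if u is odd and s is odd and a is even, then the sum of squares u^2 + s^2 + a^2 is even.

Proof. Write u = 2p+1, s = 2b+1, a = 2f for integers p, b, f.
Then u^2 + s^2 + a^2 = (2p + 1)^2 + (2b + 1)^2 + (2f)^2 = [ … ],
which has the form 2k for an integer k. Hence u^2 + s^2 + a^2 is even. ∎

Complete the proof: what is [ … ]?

(2p + 1)^2 + (2b + 1)^2 + (2f)^2 = 4b^2 + 4b + 4f^2 + 4p^2 + 4p + 2
= 2(2b^2 + 2b + 2f^2 + 2p^2 + 2p + 1).
Since 2b^2 + 2b + 2f^2 + 2p^2 + 2p + 1 is an integer, the sum of squares is of the form 2k for an integer k.

2(2b^2 + 2b + 2f^2 + 2p^2 + 2p + 1)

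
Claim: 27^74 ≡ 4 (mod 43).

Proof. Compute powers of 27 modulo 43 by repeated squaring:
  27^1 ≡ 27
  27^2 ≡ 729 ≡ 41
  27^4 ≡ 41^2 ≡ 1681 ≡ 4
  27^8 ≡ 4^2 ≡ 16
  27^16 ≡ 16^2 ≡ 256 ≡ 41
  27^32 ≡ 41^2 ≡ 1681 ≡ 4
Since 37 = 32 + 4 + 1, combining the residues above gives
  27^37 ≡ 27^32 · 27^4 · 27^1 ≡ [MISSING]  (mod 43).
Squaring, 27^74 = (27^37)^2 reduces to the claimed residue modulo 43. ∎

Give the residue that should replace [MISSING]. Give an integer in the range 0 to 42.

2

Multiply the listed residues: 4 · 4 · 27 = 16 → 432.
Reducing modulo 43: 432 = 10·43 + 2, so 27^37 ≡ 2.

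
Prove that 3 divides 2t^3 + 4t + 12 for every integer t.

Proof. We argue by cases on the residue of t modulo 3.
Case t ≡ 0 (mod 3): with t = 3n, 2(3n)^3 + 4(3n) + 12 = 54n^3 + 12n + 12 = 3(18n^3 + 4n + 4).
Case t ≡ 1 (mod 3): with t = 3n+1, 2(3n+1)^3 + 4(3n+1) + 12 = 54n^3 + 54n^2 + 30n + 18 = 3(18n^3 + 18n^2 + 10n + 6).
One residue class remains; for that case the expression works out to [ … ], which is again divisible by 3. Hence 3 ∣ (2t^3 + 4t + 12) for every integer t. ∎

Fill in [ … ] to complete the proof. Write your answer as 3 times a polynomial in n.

3(18n^3 + 36n^2 + 28n + 12)

The residues treated are {0, 1}, so the missing case is t ≡ 2 (mod 3); write t = 3n+2.
Then 2(3n+2)^3 + 4(3n+2) + 12 = 54n^3 + 108n^2 + 84n + 36 = 3(18n^3 + 36n^2 + 28n + 12).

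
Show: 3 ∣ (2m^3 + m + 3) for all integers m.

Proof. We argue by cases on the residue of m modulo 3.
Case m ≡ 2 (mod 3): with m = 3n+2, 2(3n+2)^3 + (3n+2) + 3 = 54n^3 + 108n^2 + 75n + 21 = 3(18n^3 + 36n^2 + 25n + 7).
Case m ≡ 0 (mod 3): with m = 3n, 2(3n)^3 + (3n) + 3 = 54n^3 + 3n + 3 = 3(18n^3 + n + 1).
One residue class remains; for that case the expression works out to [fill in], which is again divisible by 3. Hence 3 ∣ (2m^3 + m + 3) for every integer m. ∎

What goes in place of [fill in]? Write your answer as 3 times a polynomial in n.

Only m ≡ 1 (mod 3) is unaccounted for. Put m = 3n+1:
2(3n+1)^3 + (3n+1) + 3 expands to 54n^3 + 54n^2 + 21n + 6,
and factoring out 3 leaves 3(18n^3 + 18n^2 + 7n + 2).

3(18n^3 + 18n^2 + 7n + 2)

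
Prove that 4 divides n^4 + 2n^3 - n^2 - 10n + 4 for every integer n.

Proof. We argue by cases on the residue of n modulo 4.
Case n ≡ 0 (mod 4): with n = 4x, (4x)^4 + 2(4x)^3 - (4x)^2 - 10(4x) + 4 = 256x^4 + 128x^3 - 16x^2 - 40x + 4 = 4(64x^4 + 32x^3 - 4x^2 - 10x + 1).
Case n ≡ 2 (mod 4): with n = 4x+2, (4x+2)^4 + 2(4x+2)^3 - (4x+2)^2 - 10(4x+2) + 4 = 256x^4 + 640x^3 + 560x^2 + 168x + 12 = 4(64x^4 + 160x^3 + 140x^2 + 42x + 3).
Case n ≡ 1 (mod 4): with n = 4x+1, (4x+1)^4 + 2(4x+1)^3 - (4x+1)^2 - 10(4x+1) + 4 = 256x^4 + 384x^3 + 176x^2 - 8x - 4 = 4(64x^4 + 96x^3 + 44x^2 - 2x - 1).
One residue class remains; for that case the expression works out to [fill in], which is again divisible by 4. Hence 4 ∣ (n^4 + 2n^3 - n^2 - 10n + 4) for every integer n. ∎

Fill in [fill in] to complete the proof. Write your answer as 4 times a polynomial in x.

The residues treated are {0, 2, 1}, so the missing case is n ≡ 3 (mod 4); write n = 4x+3.
Then (4x+3)^4 + 2(4x+3)^3 - (4x+3)^2 - 10(4x+3) + 4 = 256x^4 + 896x^3 + 1136x^2 + 584x + 100 = 4(64x^4 + 224x^3 + 284x^2 + 146x + 25).

4(64x^4 + 224x^3 + 284x^2 + 146x + 25)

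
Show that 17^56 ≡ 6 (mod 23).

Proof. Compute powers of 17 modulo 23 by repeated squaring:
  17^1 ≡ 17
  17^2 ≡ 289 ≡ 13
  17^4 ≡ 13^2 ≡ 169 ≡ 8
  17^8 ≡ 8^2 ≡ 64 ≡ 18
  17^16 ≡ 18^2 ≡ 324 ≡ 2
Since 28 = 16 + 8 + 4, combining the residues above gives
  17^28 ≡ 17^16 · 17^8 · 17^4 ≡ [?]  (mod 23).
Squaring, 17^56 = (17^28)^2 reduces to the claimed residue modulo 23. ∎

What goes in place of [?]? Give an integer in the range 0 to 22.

Multiply the listed residues: 2 · 18 · 8 = 36 → 288.
Reducing modulo 23: 288 = 12·23 + 12, so 17^28 ≡ 12.

12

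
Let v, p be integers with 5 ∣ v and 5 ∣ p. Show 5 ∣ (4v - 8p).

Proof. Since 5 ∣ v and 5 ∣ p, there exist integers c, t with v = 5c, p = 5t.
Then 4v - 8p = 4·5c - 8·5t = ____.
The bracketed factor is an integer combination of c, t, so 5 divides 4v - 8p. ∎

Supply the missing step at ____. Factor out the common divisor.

5(4c - 8t)

Each term has a factor of 5: 4·5c - 8·5t = 5·(4c - 8t).
Since 4c - 8t is an integer, 5 ∣ (4v - 8p).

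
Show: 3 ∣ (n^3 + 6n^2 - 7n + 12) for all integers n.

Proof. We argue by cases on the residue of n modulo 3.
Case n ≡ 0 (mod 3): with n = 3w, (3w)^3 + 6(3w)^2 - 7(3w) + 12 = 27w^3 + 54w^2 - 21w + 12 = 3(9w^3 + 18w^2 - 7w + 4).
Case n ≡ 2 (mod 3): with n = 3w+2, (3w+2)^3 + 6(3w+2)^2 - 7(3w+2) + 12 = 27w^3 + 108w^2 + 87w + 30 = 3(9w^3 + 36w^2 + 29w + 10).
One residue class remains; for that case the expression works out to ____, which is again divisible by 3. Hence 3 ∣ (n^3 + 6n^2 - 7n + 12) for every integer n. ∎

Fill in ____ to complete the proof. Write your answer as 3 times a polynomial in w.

3(9w^3 + 27w^2 + 8w + 4)

The residues treated are {0, 2}, so the missing case is n ≡ 1 (mod 3); write n = 3w+1.
Then (3w+1)^3 + 6(3w+1)^2 - 7(3w+1) + 12 = 27w^3 + 81w^2 + 24w + 12 = 3(9w^3 + 27w^2 + 8w + 4).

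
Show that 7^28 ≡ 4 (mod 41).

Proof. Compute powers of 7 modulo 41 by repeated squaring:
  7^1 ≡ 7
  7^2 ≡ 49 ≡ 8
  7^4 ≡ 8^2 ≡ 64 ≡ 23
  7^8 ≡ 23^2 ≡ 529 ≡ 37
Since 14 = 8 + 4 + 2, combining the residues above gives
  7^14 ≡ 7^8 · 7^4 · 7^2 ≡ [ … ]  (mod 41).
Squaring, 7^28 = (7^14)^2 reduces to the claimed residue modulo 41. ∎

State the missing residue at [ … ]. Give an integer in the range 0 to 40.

2

Multiply the listed residues: 37 · 23 · 8 = 851 → 6808.
Reducing modulo 41: 6808 = 166·41 + 2, so 7^14 ≡ 2.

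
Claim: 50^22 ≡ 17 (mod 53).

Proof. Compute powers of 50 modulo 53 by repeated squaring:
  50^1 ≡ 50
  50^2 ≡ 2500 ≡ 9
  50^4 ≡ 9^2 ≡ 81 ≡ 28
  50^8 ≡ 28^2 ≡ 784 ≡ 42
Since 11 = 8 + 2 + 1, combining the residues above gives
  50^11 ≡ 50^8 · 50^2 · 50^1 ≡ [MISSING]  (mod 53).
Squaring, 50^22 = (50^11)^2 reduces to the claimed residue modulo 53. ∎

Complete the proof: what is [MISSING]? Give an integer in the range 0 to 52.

32

50^8 · 50^2 · 50^1 ≡ 42 · 9 · 50 = 18900.
18900 mod 53 = 32, so 50^11 ≡ 32 (mod 53).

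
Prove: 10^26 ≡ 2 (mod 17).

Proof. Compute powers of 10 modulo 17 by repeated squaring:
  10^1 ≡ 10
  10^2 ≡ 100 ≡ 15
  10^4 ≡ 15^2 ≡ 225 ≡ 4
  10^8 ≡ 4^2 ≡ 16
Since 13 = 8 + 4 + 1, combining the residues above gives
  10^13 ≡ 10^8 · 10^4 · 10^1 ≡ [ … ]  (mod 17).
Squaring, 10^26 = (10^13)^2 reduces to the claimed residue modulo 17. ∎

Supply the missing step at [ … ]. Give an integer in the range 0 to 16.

11

10^8 · 10^4 · 10^1 ≡ 16 · 4 · 10 = 640.
640 mod 17 = 11, so 10^13 ≡ 11 (mod 17).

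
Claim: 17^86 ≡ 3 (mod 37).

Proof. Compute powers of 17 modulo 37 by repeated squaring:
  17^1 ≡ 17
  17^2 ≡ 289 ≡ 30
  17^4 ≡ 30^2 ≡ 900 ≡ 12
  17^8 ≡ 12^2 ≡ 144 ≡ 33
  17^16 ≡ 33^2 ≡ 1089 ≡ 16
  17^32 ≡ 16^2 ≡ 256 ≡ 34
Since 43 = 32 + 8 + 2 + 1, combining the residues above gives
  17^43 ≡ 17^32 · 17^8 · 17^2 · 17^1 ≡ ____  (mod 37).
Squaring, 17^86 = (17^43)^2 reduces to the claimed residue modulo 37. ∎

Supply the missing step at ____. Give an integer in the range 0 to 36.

15

Multiply the listed residues: 34 · 33 · 30 · 17 = 1122 → 33660 → 572220.
Reducing modulo 37: 572220 = 15465·37 + 15, so 17^43 ≡ 15.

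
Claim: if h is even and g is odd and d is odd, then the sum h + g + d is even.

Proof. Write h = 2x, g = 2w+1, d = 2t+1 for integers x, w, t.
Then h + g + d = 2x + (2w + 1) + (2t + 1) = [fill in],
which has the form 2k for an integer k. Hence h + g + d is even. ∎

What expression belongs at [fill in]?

2(t + w + x + 1)

Expanding: 2x + (2w + 1) + (2t + 1) = 2t + 2w + 2x + 2.
Every term is even; pulling out the factor of 2 gives 2(t + w + x + 1).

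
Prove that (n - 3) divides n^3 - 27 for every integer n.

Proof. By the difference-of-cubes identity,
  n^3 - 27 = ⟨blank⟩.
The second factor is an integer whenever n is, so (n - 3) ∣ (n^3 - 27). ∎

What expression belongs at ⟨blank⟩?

Polynomial division of n^3 - 27 by n - 3 leaves remainder 0 and quotient n^2 + 3n + 9.
Hence n^3 - 27 = (n - 3)(n^2 + 3n + 9).

(n - 3)(n^2 + 3n + 9)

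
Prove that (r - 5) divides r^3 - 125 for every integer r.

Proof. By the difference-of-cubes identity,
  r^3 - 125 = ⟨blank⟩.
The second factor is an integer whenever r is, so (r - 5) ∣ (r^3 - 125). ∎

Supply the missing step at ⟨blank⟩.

(r - 5)(r^2 + 5r + 25)

Polynomial division of r^3 - 125 by r - 5 leaves remainder 0 and quotient r^2 + 5r + 25.
Hence r^3 - 125 = (r - 5)(r^2 + 5r + 25).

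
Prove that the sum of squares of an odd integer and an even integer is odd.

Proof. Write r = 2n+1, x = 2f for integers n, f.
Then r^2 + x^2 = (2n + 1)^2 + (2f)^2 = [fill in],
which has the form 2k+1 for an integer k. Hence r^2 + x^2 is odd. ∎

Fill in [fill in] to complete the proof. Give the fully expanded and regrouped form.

Expanding: (2n + 1)^2 + (2f)^2 = 4f^2 + 4n^2 + 4n + 1.
Every term except the constant is even, so this is 2(2f^2 + 2n^2 + 2n) + 1,
and 2f^2 + 2n^2 + 2n ∈ ℤ gives the required form.

2(2f^2 + 2n^2 + 2n) + 1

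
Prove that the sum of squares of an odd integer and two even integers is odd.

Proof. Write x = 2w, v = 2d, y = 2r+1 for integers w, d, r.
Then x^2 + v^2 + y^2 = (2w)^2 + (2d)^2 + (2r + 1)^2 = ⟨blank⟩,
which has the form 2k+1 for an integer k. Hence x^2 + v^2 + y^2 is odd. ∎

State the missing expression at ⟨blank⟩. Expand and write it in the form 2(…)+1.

2(2d^2 + 2r^2 + 2r + 2w^2) + 1

Expanding: (2w)^2 + (2d)^2 + (2r + 1)^2 = 4d^2 + 4r^2 + 4r + 4w^2 + 1.
Every term except the constant is even, so this is 2(2d^2 + 2r^2 + 2r + 2w^2) + 1,
and 2d^2 + 2r^2 + 2r + 2w^2 ∈ ℤ gives the required form.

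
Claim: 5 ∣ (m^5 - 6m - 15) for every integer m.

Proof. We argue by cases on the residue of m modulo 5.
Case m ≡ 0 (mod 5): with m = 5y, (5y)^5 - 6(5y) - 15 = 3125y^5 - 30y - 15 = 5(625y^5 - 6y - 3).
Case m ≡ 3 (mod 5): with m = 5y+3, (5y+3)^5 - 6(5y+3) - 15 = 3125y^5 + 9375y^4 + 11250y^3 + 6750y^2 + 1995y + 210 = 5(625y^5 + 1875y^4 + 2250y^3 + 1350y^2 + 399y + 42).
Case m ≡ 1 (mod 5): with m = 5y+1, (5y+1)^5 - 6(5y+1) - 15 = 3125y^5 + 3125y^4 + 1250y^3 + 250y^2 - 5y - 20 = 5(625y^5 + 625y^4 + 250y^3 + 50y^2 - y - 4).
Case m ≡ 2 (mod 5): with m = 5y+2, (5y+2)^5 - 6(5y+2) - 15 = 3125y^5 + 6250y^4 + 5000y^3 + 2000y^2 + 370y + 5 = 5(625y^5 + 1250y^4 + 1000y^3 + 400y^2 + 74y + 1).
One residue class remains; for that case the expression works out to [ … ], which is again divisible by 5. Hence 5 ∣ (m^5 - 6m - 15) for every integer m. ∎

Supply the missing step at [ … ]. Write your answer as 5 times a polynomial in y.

Only m ≡ 4 (mod 5) is unaccounted for. Put m = 5y+4:
(5y+4)^5 - 6(5y+4) - 15 expands to 3125y^5 + 12500y^4 + 20000y^3 + 16000y^2 + 6370y + 985,
and factoring out 5 leaves 5(625y^5 + 2500y^4 + 4000y^3 + 3200y^2 + 1274y + 197).

5(625y^5 + 2500y^4 + 4000y^3 + 3200y^2 + 1274y + 197)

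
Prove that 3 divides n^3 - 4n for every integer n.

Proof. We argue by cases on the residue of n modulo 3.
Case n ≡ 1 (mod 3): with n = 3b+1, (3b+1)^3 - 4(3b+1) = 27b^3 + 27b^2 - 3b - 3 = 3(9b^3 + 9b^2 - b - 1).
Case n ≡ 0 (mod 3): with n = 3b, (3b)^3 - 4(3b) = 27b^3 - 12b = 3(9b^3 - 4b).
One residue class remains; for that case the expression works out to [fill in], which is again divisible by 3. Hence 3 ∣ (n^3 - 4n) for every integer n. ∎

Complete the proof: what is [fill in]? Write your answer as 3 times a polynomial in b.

The residues treated are {1, 0}, so the missing case is n ≡ 2 (mod 3); write n = 3b+2.
Then (3b+2)^3 - 4(3b+2) = 27b^3 + 54b^2 + 24b = 3(9b^3 + 18b^2 + 8b).

3(9b^3 + 18b^2 + 8b)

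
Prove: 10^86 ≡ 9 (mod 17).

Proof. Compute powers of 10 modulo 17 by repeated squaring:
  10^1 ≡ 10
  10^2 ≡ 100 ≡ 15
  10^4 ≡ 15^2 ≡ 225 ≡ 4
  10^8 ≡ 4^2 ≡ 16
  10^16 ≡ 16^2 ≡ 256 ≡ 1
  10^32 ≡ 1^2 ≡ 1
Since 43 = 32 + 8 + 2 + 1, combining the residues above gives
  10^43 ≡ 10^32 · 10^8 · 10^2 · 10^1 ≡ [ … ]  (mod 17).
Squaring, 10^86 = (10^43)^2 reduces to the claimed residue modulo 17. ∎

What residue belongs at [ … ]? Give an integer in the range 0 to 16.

3

Multiply the listed residues: 1 · 16 · 15 · 10 = 16 → 240 → 2400.
Reducing modulo 17: 2400 = 141·17 + 3, so 10^43 ≡ 3.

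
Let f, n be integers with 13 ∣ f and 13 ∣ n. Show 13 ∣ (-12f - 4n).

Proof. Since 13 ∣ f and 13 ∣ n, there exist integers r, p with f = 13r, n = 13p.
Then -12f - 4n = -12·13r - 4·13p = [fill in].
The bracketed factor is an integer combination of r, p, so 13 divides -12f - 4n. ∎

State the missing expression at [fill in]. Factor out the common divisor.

Pull the common 13 out of every term: -12·13r - 4·13p = 13(-4p - 12r).
-4p - 12r is an integer, which exhibits the divisibility.

13(-4p - 12r)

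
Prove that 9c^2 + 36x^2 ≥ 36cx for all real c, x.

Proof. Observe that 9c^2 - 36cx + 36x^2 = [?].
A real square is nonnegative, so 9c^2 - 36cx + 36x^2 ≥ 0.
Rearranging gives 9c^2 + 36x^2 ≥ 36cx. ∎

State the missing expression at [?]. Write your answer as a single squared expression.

9c^2 - 36cx + 36x^2 is a perfect-square trinomial: the outer terms are (3c)^2 and (6x)^2, and the cross term is -2·3c·6x.
So 9c^2 - 36cx + 36x^2 = (3c - 6x)^2 ≥ 0.

(3c - 6x)^2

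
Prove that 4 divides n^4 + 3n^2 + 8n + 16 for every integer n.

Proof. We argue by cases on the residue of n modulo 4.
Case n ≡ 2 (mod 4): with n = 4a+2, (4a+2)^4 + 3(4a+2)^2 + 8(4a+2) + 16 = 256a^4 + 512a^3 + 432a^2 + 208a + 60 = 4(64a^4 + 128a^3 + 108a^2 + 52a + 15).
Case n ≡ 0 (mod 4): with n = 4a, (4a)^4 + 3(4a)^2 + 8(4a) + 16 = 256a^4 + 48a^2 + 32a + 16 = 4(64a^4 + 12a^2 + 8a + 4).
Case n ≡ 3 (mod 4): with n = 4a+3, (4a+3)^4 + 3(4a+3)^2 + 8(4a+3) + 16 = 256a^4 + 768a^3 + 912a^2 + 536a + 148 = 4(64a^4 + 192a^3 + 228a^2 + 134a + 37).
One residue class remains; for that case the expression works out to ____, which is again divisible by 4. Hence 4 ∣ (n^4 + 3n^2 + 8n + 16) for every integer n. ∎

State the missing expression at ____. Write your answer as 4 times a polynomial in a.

4(64a^4 + 64a^3 + 36a^2 + 18a + 7)

Only n ≡ 1 (mod 4) is unaccounted for. Put n = 4a+1:
(4a+1)^4 + 3(4a+1)^2 + 8(4a+1) + 16 expands to 256a^4 + 256a^3 + 144a^2 + 72a + 28,
and factoring out 4 leaves 4(64a^4 + 64a^3 + 36a^2 + 18a + 7).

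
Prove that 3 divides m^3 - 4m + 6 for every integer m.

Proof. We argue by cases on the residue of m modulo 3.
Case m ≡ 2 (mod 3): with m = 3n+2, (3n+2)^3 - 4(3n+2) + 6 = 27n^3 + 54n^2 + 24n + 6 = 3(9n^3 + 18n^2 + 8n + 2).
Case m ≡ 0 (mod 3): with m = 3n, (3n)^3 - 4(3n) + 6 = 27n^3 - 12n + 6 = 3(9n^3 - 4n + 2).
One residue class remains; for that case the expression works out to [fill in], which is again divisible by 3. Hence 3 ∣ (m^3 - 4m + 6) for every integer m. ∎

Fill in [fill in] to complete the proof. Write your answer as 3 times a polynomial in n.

Only m ≡ 1 (mod 3) is unaccounted for. Put m = 3n+1:
(3n+1)^3 - 4(3n+1) + 6 expands to 27n^3 + 27n^2 - 3n + 3,
and factoring out 3 leaves 3(9n^3 + 9n^2 - n + 1).

3(9n^3 + 9n^2 - n + 1)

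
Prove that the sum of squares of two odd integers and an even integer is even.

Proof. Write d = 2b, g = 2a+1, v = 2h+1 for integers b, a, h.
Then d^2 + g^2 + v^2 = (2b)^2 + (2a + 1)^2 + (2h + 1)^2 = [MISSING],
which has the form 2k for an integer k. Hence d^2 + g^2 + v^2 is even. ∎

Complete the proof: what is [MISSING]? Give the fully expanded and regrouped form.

(2b)^2 + (2a + 1)^2 + (2h + 1)^2 = 4a^2 + 4a + 4b^2 + 4h^2 + 4h + 2
= 2(2a^2 + 2a + 2b^2 + 2h^2 + 2h + 1).
Since 2a^2 + 2a + 2b^2 + 2h^2 + 2h + 1 is an integer, the sum of squares is of the form 2k for an integer k.

2(2a^2 + 2a + 2b^2 + 2h^2 + 2h + 1)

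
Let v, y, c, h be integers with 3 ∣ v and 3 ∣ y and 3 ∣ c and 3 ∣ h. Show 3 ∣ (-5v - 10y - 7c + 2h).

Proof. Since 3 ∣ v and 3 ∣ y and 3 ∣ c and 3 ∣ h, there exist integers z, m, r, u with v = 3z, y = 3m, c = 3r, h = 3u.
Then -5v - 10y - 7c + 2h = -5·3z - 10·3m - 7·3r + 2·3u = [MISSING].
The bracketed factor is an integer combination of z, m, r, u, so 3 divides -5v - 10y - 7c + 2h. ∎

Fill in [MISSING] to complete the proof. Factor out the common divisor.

Pull the common 3 out of every term: -5·3z - 10·3m - 7·3r + 2·3u = 3(-10m - 7r + 2u - 5z).
-10m - 7r + 2u - 5z is an integer, which exhibits the divisibility.

3(-10m - 7r + 2u - 5z)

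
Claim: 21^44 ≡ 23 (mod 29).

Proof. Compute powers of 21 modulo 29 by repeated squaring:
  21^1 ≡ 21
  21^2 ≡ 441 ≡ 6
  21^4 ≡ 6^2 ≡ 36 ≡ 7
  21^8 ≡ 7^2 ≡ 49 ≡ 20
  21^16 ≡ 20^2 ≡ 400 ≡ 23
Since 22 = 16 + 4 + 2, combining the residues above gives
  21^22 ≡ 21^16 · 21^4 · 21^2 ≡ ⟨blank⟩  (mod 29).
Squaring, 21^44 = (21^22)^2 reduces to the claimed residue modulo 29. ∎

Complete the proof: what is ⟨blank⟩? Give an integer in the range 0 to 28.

9

21^16 · 21^4 · 21^2 ≡ 23 · 7 · 6 = 966.
966 mod 29 = 9, so 21^22 ≡ 9 (mod 29).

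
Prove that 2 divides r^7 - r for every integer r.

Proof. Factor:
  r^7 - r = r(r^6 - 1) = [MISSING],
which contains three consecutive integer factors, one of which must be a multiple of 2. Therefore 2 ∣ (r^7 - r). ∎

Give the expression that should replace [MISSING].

(r - 1)r(r + 1)(r^4 + r^2 + 1)

r^6 - 1 = (r^2 - 1)(r^4 + r^2 + 1), and r^2 - 1 = (r-1)(r+1).
So r(r^6 - 1) = (r - 1)r(r + 1)(r^4 + r^2 + 1).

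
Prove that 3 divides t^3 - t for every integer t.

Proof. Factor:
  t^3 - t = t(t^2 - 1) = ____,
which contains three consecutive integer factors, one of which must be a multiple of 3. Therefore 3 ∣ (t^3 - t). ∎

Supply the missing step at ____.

(t - 1)t(t + 1)

t(t^2 - 1) = t(t - 1)(t + 1) = (t - 1)t(t + 1).
These three factors are consecutive integers, so their product is divisible by 3.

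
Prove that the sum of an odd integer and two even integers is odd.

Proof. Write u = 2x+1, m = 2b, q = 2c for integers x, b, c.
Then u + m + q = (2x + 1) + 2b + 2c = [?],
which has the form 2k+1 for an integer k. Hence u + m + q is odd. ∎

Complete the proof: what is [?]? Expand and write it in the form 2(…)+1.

(2x + 1) + 2b + 2c = 2b + 2c + 2x + 1
= 2(b + c + x) + 1.
Since b + c + x is an integer, the sum is of the form 2k+1 for an integer k.

2(b + c + x) + 1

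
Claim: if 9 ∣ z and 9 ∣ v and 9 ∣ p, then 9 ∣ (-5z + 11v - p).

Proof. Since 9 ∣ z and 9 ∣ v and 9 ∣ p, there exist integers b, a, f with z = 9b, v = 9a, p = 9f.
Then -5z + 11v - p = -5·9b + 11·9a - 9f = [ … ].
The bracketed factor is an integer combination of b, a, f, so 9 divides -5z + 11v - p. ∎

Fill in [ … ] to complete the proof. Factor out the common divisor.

Each term has a factor of 9: -5·9b + 11·9a - 9f = 9·(11a - 5b - f).
Since 11a - 5b - f is an integer, 9 ∣ (-5z + 11v - p).

9(11a - 5b - f)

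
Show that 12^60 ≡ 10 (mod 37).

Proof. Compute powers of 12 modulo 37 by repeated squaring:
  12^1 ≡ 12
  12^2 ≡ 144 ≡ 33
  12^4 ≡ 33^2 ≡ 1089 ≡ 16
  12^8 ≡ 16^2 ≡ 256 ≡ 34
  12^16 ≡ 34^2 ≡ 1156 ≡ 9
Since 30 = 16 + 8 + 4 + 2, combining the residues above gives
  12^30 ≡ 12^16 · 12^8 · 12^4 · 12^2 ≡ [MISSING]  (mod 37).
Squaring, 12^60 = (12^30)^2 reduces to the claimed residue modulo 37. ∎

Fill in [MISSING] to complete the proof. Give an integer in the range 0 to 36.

12^16 · 12^8 · 12^4 · 12^2 ≡ 9 · 34 · 16 · 33 = 161568.
161568 mod 37 = 26, so 12^30 ≡ 26 (mod 37).

26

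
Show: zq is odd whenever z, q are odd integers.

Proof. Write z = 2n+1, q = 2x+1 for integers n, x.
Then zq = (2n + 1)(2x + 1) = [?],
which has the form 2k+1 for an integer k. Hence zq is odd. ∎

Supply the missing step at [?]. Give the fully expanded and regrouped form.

2(2nx + n + x) + 1

(2n + 1)(2x + 1) = 4nx + 2n + 2x + 1
= 2(2nx + n + x) + 1.
Since 2nx + n + x is an integer, the product is of the form 2k+1 for an integer k.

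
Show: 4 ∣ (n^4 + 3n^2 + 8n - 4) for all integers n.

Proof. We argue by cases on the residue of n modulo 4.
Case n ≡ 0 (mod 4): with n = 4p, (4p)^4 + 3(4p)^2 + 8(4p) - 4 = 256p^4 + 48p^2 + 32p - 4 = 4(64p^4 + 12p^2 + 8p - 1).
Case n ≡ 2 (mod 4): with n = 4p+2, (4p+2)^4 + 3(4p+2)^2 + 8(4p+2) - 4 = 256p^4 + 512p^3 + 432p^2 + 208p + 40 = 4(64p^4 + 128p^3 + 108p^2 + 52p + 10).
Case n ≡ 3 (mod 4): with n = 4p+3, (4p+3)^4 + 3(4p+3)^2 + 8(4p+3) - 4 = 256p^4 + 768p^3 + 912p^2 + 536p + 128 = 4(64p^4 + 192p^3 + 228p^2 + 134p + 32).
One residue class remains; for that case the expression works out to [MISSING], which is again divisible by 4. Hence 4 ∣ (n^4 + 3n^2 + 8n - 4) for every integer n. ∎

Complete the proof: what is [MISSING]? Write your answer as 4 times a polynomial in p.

The residues treated are {0, 2, 3}, so the missing case is n ≡ 1 (mod 4); write n = 4p+1.
Then (4p+1)^4 + 3(4p+1)^2 + 8(4p+1) - 4 = 256p^4 + 256p^3 + 144p^2 + 72p + 8 = 4(64p^4 + 64p^3 + 36p^2 + 18p + 2).

4(64p^4 + 64p^3 + 36p^2 + 18p + 2)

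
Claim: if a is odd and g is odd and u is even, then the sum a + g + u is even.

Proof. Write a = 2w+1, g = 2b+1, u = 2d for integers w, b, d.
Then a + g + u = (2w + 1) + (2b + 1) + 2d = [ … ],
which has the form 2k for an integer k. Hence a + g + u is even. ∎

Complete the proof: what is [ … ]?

2(b + d + w + 1)

Expanding: (2w + 1) + (2b + 1) + 2d = 2b + 2d + 2w + 2.
Every term is even; pulling out the factor of 2 gives 2(b + d + w + 1).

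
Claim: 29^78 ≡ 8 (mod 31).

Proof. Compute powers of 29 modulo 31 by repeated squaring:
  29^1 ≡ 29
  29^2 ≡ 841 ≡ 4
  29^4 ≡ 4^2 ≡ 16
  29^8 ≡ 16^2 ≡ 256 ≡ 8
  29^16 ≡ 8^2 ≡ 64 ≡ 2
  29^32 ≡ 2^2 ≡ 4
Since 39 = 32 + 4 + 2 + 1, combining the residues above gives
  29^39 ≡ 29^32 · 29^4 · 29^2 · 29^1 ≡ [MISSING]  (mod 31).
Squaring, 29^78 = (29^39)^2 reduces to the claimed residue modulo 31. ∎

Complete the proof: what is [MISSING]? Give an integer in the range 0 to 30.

29^32 · 29^4 · 29^2 · 29^1 ≡ 4 · 16 · 4 · 29 = 7424.
7424 mod 31 = 15, so 29^39 ≡ 15 (mod 31).

15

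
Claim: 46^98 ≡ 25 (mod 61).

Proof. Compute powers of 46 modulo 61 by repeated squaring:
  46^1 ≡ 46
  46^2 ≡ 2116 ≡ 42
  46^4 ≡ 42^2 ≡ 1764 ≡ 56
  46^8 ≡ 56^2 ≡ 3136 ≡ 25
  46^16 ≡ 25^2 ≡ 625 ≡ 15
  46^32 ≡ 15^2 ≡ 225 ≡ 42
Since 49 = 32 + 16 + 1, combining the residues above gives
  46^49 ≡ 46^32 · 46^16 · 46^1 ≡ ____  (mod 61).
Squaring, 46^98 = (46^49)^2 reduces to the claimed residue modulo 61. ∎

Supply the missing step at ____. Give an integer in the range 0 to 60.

46^32 · 46^16 · 46^1 ≡ 42 · 15 · 46 = 28980.
28980 mod 61 = 5, so 46^49 ≡ 5 (mod 61).

5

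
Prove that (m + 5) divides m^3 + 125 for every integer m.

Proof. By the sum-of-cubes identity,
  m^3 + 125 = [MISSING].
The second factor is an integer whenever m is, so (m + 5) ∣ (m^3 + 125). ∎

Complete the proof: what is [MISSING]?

Polynomial division of m^3 + 125 by m + 5 leaves remainder 0 and quotient m^2 - 5m + 25.
Hence m^3 + 125 = (m + 5)(m^2 - 5m + 25).

(m + 5)(m^2 - 5m + 25)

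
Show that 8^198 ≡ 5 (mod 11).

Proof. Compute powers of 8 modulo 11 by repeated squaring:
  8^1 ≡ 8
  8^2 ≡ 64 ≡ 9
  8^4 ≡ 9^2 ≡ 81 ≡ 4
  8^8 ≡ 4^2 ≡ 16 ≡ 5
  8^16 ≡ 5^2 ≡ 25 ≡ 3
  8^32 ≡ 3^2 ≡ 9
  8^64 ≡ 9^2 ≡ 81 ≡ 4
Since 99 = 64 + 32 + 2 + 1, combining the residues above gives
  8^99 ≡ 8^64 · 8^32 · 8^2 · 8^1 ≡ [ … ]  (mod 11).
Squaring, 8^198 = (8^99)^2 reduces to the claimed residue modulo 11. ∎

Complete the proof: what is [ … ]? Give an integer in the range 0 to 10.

7

Multiply the listed residues: 4 · 9 · 9 · 8 = 36 → 324 → 2592.
Reducing modulo 11: 2592 = 235·11 + 7, so 8^99 ≡ 7.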